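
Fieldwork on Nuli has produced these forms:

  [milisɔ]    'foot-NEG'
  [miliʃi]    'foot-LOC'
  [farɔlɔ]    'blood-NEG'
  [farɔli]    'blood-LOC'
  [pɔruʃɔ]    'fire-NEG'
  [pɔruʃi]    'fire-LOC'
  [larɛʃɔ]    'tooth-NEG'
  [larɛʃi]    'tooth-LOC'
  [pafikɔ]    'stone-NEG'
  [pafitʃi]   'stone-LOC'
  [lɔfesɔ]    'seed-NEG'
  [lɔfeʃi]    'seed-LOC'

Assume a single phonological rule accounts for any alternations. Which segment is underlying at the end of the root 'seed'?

/s/

In [lɔfesɔ] and [lɔfeʃi] the final segment of 'seed' alternates: [s] ~ [ʃ].
If /ʃ/ were underlying and a rule turned it into [s] before the NEG suffix, 'fire' would also alternate; but it has [ʃ] in both [pɔruʃɔ] and [pɔruʃi].
The underlying segment must be /s/; /k/ and /s/ become palato-alveolar [tʃ] and [ʃ] before a front vowel, yielding [ʃ] there.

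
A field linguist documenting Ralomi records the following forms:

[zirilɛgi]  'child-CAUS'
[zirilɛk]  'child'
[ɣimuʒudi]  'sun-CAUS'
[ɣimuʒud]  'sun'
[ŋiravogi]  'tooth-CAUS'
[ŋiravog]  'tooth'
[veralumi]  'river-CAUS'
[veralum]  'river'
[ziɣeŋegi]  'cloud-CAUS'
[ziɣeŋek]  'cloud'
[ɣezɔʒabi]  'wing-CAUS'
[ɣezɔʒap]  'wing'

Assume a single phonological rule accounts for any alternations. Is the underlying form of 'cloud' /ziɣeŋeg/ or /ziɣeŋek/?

/ziɣeŋek/

'cloud' shows [g] ~ [k] at the end of the stem ([ziɣeŋegi] vs [ziɣeŋek]).
Compare 'tooth', with invariant [g] in [ŋiravogi] and [ŋiravog]: an analysis with underlying /g/ and a rule producing [k] in isolation would wrongly predict alternation here too.
The underlying segment must be /k/; voiceless stops become voiced between vowels, yielding [g] there.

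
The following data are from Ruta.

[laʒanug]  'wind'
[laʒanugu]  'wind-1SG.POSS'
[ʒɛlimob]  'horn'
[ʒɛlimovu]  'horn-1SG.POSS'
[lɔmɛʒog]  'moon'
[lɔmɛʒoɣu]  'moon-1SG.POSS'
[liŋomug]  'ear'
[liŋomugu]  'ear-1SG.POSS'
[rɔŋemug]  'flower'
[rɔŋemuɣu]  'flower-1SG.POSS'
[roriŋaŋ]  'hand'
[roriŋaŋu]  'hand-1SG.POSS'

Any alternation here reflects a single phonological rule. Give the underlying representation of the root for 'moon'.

The stem for 'moon' ends in [g] in [lɔmɛʒog] but [ɣ] in [lɔmɛʒoɣu].
The stem 'ear' ([liŋomug], [liŋomugu]) shows [g] unchanged in both environments, so [g] cannot be basic with [ɣ] derived before the 1SG.POSS suffix.
Therefore /ɣ/ is basic and [g] is derived by word-final hardening (voiced fricatives become stops word-finally).

/lɔmɛʒoɣ/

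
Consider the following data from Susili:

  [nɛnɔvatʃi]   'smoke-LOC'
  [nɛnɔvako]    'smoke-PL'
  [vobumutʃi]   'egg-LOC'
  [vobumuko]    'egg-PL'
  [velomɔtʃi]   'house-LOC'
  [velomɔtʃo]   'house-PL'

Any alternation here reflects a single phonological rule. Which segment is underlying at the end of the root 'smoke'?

In [nɛnɔvatʃi] and [nɛnɔvako] the final segment of 'smoke' alternates: [tʃ] ~ [k].
The stem 'house' ([velomɔtʃi], [velomɔtʃo]) shows [tʃ] unchanged in both environments, so [tʃ] cannot be basic with [k] derived before the PL suffix.
The alternation reflects palatalization before a front vowel: /k/ becomes palato-alveolar [tʃ] before a front vowel. /k/ is underlying.

/k/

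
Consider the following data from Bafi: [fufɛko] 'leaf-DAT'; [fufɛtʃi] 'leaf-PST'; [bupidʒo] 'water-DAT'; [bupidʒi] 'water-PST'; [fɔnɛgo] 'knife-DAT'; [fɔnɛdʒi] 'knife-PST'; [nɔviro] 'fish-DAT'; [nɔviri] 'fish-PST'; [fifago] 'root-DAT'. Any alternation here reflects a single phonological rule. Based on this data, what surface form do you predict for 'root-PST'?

'knife' shows [g] ~ [dʒ] at the end of the stem ([fɔnɛgo] vs [fɔnɛdʒi]).
The stem 'water' ([bupidʒo], [bupidʒi]) shows [dʒ] unchanged in both environments, so [dʒ] cannot be basic with [g] derived before the DAT suffix.
The underlying segment must be /g/; /k/ and /g/ become palato-alveolar [tʃ] and [dʒ] before a front vowel, yielding [dʒ] there.
The one attested form of 'root', [fifago], shows underlying /fifag/. Applying the same rule before a front vowel gives [fifadʒi].

[fifadʒi]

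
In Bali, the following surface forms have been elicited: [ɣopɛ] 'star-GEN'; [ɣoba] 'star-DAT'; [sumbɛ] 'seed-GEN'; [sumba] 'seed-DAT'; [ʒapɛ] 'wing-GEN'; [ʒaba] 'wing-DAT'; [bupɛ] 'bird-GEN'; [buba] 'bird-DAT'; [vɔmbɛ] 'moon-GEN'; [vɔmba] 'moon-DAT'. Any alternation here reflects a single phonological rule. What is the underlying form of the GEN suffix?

/-pɛ/

The GEN suffix surfaces as [-bɛ] and [-pɛ], depending on the final segment of the stem.
By contrast the DAT suffix keeps its initial [b] throughout — that segment must be underlying.
The GEN suffix is therefore /-pɛ/ underlyingly, with post-nasal voicing: voiceless stops become voiced after a nasal.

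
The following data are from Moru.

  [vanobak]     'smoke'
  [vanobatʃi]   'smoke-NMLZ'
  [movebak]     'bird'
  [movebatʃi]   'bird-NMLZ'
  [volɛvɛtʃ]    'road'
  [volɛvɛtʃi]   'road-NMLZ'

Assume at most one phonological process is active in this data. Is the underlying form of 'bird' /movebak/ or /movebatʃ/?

'bird' shows [k] ~ [tʃ] at the end of the stem ([movebak] vs [movebatʃi]).
Compare 'road', with invariant [tʃ] in [volɛvɛtʃ] and [volɛvɛtʃi]: an analysis with underlying /tʃ/ and a rule producing [k] in isolation would wrongly predict alternation here too.
So /k/ is underlying, and a rule of palatalization before a front vowel — /k/ becomes palato-alveolar [tʃ] before a front vowel — gives [tʃ].

/movebak/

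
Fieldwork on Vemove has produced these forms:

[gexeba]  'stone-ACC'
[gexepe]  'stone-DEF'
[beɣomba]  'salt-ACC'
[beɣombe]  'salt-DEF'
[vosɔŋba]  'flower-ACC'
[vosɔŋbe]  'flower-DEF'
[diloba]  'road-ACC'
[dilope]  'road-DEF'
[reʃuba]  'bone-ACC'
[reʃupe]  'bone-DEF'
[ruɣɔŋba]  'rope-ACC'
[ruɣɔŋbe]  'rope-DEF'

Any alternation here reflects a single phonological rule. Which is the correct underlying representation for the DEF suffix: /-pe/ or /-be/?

The DEF suffix surfaces as [-be] and [-pe], depending on the final segment of the stem.
The ACC suffix, which begins with [b], is invariant after every stem; so [b] is not altered by any rule here.
The DEF suffix is therefore /-pe/ underlyingly, with post-nasal voicing: voiceless stops become voiced after a nasal.

/-pe/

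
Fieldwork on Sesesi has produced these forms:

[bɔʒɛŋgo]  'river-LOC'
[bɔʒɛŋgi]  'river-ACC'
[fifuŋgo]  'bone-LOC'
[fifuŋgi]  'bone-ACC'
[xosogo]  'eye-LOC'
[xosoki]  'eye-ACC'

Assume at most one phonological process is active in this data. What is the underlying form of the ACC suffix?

The ACC suffix surfaces as [-gi] and [-ki], depending on the final segment of the stem.
By contrast the LOC suffix keeps its initial [g] throughout — that segment must be underlying.
So the underlying form is /-ki/, and voiceless stops become voiced after a nasal.

/-ki/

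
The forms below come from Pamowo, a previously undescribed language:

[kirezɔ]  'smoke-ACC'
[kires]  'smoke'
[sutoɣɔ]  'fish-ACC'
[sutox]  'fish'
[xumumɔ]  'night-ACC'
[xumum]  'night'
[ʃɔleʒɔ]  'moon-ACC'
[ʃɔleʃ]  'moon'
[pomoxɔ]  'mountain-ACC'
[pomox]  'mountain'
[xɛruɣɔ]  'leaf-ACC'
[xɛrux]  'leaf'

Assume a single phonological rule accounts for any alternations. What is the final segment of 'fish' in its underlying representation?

In [sutoɣɔ] and [sutox] the final segment of 'fish' alternates: [ɣ] ~ [x].
The stem 'mountain' ([pomoxɔ], [pomox]) shows [x] unchanged in both environments, so [x] cannot be basic with [ɣ] derived before the ACC suffix.
The underlying segment must be /ɣ/; voiced obstruents become voiceless word-finally, yielding [x] there.

/ɣ/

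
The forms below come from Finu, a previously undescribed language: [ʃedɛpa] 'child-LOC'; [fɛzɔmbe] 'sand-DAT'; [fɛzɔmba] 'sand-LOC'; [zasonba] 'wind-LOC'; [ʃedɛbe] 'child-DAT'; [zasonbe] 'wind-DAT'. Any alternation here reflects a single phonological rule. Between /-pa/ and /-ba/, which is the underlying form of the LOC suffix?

/-pa/

The LOC morpheme has two allomorphs, [-ba] and [-pa].
The DAT suffix, which begins with [b], is invariant after every stem; so [b] is not altered by any rule here.
The LOC suffix is therefore /-pa/ underlyingly, with post-nasal voicing: voiceless stops become voiced after a nasal.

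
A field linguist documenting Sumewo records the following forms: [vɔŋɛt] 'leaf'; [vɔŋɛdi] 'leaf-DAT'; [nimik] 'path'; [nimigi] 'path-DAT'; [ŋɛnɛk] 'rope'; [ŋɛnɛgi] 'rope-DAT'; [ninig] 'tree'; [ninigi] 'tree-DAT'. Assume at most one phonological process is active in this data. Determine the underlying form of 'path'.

/nimik/

In [nimik] and [nimigi] the final segment of 'path' alternates: [k] ~ [g].
Compare 'tree', with invariant [g] in [ninig] and [ninigi]: an analysis with underlying /g/ and a rule producing [k] in isolation would wrongly predict alternation here too.
So /k/ is underlying, and a rule of intervocalic voicing — voiceless stops become voiced between vowels — gives [g].
Hence 'path' is /nimik/ underlyingly.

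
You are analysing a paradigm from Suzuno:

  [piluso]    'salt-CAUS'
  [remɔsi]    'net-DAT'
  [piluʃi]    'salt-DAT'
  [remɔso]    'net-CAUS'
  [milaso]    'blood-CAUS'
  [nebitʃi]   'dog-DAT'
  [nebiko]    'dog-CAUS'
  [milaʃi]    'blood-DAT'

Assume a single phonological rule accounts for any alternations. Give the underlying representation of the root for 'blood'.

'blood' shows [s] ~ [ʃ] at the end of the stem ([milaso] vs [milaʃi]).
The stem 'net' ([remɔso], [remɔsi]) shows [s] unchanged in both environments, so [s] cannot be basic with [ʃ] derived before the DAT suffix.
The alternation reflects depalatalization: palato-alveolar /tʃ/ and /ʃ/ become [k] and [s] when no front vowel follows. /ʃ/ is underlying.
The underlying form of 'blood' is therefore /milaʃ/.

/milaʃ/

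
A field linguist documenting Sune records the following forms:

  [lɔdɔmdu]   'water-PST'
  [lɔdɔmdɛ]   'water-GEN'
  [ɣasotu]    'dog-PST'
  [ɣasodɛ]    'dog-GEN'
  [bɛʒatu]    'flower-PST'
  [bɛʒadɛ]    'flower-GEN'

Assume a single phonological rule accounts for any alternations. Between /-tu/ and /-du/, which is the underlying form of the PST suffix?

/-tu/

The PST suffix surfaces as [-du] and [-tu], depending on the final segment of the stem.
The GEN suffix, which begins with [d], is invariant after every stem; so [d] is not altered by any rule here.
The PST suffix is therefore /-tu/ underlyingly, with post-nasal voicing: voiceless stops become voiced after a nasal.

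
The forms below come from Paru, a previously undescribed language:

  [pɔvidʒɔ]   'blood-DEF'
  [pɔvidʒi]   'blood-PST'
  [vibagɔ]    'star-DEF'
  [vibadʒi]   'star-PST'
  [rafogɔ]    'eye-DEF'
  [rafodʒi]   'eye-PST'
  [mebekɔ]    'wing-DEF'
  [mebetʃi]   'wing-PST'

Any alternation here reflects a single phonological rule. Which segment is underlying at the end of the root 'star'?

/g/

In [vibagɔ] and [vibadʒi] the final segment of 'star' alternates: [g] ~ [dʒ].
But 'blood' keeps [dʒ] in both environments ([pɔvidʒɔ], [pɔvidʒi]), so there is no rule changing /dʒ/ to [g] before the DEF suffix.
The underlying segment must be /g/; /k/ and /g/ become palato-alveolar [tʃ] and [dʒ] before a front vowel, yielding [dʒ] there.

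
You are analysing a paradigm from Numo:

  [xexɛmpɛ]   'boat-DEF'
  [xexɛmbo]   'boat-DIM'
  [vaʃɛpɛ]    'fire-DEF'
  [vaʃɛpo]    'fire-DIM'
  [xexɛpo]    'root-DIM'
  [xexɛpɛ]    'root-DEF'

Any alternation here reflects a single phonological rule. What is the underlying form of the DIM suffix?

/-bo/

The DIM morpheme has two allomorphs, [-bo] and [-po].
By contrast the DEF suffix keeps its initial [p] throughout — that segment must be underlying.
The DIM suffix is therefore /-bo/ underlyingly, with post-vocalic devoicing: voiced stops become voiceless after a vowel.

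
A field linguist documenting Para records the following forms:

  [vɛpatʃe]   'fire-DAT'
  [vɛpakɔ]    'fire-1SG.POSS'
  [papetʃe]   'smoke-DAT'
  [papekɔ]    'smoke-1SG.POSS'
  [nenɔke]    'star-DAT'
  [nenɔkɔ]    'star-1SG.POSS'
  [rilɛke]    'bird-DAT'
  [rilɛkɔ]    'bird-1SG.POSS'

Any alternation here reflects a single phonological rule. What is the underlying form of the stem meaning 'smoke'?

The stem for 'smoke' ends in [tʃ] in [papetʃe] but [k] in [papekɔ].
Compare 'bird', with invariant [k] in [rilɛke] and [rilɛkɔ]: an analysis with underlying /k/ and a rule producing [tʃ] before the DAT suffix would wrongly predict alternation here too.
Therefore /tʃ/ is basic and [k] is derived by depalatalization (palato-alveolar /tʃ/ becomes [k] when no front vowel follows).
The underlying form of 'smoke' is therefore /papetʃ/.

/papetʃ/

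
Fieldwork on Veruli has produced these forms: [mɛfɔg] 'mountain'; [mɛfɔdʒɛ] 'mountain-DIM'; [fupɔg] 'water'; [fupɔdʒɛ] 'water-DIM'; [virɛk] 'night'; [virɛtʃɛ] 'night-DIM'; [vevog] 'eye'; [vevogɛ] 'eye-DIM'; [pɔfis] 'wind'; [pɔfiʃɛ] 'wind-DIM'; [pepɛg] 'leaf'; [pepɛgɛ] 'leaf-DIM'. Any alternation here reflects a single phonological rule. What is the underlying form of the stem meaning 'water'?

/fupɔdʒ/

The stem for 'water' ends in [g] in [fupɔg] but [dʒ] in [fupɔdʒɛ].
Compare 'leaf', with invariant [g] in [pepɛg] and [pepɛgɛ]: an analysis with underlying /g/ and a rule producing [dʒ] before the DIM suffix would wrongly predict alternation here too.
The alternation reflects depalatalization: palato-alveolar /tʃ/, /dʒ/ and /ʃ/ become [k], [g] and [s] when no front vowel follows. /dʒ/ is underlying.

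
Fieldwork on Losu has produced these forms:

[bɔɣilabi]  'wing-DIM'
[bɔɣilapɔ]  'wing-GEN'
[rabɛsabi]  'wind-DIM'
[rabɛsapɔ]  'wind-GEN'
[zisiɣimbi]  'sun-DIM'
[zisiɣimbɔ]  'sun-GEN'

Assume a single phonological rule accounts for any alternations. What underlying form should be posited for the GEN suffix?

The GEN suffix surfaces as [-bɔ] and [-pɔ], depending on the final segment of the stem.
The DIM suffix, which begins with [b], is invariant after every stem; so [b] is not altered by any rule here.
So the underlying form is /-pɔ/, and voiceless stops become voiced after a nasal.

/-pɔ/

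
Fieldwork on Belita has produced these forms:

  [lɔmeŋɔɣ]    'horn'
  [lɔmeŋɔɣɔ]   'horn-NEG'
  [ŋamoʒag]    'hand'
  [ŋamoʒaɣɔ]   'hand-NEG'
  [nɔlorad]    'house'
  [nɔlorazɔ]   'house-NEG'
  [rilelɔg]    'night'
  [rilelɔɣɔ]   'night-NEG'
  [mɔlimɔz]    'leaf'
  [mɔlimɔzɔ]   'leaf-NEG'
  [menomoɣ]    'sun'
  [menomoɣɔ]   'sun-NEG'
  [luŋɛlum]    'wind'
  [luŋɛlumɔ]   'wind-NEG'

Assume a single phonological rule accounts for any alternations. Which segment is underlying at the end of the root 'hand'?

/g/

The root 'hand' surfaces as [ŋamoʒag] and [ŋamoʒaɣɔ], with a stem-final [g] ~ [ɣ] alternation.
The stem 'sun' ([menomoɣ], [menomoɣɔ]) shows [ɣ] unchanged in both environments, so [ɣ] cannot be basic with [g] derived in isolation.
Therefore /g/ is basic and [ɣ] is derived by intervocalic spirantization (voiced stops become fricatives between vowels).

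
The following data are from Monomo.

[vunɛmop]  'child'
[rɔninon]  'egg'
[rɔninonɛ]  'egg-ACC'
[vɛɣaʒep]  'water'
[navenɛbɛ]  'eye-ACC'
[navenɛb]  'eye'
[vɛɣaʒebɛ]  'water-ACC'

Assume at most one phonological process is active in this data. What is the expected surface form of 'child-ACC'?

[vunɛmobɛ]

The stem for 'water' ends in [b] in [vɛɣaʒebɛ] but [p] in [vɛɣaʒep].
Compare 'eye', with invariant [b] in [navenɛbɛ] and [navenɛb]: an analysis with underlying /b/ and a rule producing [p] in isolation would wrongly predict alternation here too.
Therefore /p/ is basic and [b] is derived by intervocalic voicing (voiceless stops become voiced between vowels).
The one attested form of 'child', [vunɛmop], shows underlying /vunɛmop/. Applying the same rule between vowels gives [vunɛmobɛ].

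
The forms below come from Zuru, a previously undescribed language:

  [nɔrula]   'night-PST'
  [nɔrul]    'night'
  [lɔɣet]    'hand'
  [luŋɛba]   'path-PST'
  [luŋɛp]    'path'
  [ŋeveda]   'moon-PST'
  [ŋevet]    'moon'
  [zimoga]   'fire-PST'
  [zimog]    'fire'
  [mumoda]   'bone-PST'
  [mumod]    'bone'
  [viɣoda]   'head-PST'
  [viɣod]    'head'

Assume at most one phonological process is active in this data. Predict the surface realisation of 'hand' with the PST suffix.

[lɔɣeda]

'moon' shows [d] ~ [t] at the end of the stem ([ŋeveda] vs [ŋevet]).
Compare 'head', with invariant [d] in [viɣoda] and [viɣod]: an analysis with underlying /d/ and a rule producing [t] in isolation would wrongly predict alternation here too.
Therefore /t/ is basic and [d] is derived by intervocalic voicing (voiceless stops become voiced between vowels).
From [lɔɣet] the stem 'hand' is /lɔɣet/; between vowels this yields [lɔɣeda].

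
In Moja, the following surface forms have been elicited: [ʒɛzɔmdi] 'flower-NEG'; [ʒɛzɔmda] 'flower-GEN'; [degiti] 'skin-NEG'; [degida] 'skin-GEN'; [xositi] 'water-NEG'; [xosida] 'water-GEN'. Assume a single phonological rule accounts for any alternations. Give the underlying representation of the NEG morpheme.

/-ti/

The NEG morpheme has two allomorphs, [-di] and [-ti].
The GEN suffix, which begins with [d], is invariant after every stem; so [d] is not altered by any rule here.
The NEG suffix is therefore /-ti/ underlyingly, with post-nasal voicing: voiceless stops become voiced after a nasal.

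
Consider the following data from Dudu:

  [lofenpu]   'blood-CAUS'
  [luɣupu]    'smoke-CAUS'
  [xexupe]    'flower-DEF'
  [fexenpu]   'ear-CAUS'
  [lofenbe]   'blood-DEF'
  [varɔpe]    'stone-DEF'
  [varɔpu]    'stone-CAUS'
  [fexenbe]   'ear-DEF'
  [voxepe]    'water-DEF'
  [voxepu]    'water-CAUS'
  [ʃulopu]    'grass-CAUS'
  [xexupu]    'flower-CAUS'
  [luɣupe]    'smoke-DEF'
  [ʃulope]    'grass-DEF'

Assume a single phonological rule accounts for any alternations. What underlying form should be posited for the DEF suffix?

The DEF suffix surfaces as [-be] and [-pe], depending on the final segment of the stem.
By contrast the CAUS suffix keeps its initial [p] throughout — that segment must be underlying.
So the underlying form is /-be/, and voiced stops become voiceless after a vowel.

/-be/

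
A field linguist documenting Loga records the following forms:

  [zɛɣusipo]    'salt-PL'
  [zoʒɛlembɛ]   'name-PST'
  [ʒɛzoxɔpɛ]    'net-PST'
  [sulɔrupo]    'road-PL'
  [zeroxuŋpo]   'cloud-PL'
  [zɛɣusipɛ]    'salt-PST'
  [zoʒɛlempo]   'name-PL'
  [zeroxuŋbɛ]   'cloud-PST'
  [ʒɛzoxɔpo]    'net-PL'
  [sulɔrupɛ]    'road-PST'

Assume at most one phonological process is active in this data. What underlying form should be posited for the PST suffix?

The PST suffix surfaces as [-bɛ] and [-pɛ], depending on the final segment of the stem.
By contrast the PL suffix keeps its initial [p] throughout — that segment must be underlying.
So the underlying form is /-bɛ/, and voiced stops become voiceless after a vowel.

/-bɛ/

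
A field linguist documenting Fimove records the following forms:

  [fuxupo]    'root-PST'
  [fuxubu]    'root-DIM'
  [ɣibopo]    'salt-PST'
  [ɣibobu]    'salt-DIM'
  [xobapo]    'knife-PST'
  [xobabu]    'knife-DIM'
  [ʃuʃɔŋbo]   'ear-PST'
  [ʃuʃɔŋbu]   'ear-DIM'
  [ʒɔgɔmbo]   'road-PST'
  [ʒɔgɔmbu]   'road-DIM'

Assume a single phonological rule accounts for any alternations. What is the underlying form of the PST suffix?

/-po/

The PST suffix surfaces as [-bo] and [-po], depending on the final segment of the stem.
The DIM suffix, which begins with [b], is invariant after every stem; so [b] is not altered by any rule here.
The PST suffix is therefore /-po/ underlyingly, with post-nasal voicing: voiceless stops become voiced after a nasal.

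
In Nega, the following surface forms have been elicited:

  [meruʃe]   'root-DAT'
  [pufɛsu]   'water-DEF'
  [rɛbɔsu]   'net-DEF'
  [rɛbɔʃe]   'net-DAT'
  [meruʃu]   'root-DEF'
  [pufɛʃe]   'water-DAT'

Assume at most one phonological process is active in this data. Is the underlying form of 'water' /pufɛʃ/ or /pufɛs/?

'water' shows [s] ~ [ʃ] at the end of the stem ([pufɛsu] vs [pufɛʃe]).
The stem 'root' ([meruʃu], [meruʃe]) shows [ʃ] unchanged in both environments, so [ʃ] cannot be basic with [s] derived before the DEF suffix.
So /s/ is underlying, and a rule of palatalization before a front vowel — /s/ becomes palato-alveolar [ʃ] before a front vowel — gives [ʃ].

/pufɛs/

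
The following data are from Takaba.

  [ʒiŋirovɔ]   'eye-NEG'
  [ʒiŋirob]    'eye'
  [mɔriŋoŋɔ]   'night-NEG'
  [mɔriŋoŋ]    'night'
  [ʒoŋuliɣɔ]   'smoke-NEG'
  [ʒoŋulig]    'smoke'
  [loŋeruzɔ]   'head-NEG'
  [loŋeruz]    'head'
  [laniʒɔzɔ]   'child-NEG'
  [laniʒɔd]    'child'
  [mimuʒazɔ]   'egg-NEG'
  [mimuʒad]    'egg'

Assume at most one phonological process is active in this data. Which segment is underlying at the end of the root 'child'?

/d/

In [laniʒɔzɔ] and [laniʒɔd] the final segment of 'child' alternates: [z] ~ [d].
But 'head' keeps [z] in both environments ([loŋeruzɔ], [loŋeruz]), so there is no rule changing /z/ to [d] in isolation.
The underlying segment must be /d/; voiced stops become fricatives between vowels, yielding [z] there.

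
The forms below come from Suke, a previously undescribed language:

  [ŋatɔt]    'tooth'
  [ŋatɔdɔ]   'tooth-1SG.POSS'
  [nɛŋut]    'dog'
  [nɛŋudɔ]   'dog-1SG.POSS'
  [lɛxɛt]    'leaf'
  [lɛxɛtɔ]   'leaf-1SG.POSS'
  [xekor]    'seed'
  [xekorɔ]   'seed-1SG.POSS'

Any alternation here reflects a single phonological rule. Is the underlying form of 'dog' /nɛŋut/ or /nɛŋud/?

/nɛŋud/

In [nɛŋut] and [nɛŋudɔ] the final segment of 'dog' alternates: [t] ~ [d].
But 'leaf' keeps [t] in both environments ([lɛxɛt], [lɛxɛtɔ]), so there is no rule changing /t/ to [d] before the 1SG.POSS suffix.
The alternation reflects word-final obstruent devoicing: voiced obstruents become voiceless word-finally. /d/ is underlying.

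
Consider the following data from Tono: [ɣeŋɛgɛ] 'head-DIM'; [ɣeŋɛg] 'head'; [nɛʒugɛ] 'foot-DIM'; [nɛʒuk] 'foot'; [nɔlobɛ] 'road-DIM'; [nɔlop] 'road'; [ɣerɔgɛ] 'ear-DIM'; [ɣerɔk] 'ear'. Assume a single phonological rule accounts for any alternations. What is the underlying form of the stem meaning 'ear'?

In [ɣerɔgɛ] and [ɣerɔk] the final segment of 'ear' alternates: [g] ~ [k].
If /g/ were underlying and a rule turned it into [k] in isolation, 'head' would also alternate; but it has [g] in both [ɣeŋɛgɛ] and [ɣeŋɛg].
Therefore /k/ is basic and [g] is derived by intervocalic voicing (voiceless stops become voiced between vowels).

/ɣerɔk/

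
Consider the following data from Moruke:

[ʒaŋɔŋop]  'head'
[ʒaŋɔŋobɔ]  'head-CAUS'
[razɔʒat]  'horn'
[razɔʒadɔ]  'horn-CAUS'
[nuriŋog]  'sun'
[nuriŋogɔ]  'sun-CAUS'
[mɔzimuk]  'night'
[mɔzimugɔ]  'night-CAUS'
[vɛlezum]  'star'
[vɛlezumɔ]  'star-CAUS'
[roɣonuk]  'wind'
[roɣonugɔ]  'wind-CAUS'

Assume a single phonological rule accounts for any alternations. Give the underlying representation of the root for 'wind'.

The stem for 'wind' ends in [k] in [roɣonuk] but [g] in [roɣonugɔ].
If /g/ were underlying and a rule turned it into [k] in isolation, 'sun' would also alternate; but it has [g] in both [nuriŋog] and [nuriŋogɔ].
So /k/ is underlying, and a rule of intervocalic voicing — voiceless stops become voiced between vowels — gives [g].

/roɣonuk/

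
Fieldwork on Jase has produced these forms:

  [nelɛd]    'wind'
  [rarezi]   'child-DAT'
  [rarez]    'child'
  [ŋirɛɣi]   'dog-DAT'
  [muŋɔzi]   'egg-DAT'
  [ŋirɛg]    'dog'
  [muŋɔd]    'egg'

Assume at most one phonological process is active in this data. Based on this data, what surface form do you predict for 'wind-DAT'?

[nelɛzi]

In [muŋɔd] and [muŋɔzi] the final segment of 'egg' alternates: [d] ~ [z].
But 'child' keeps [z] in both environments ([rarez], [rarezi]), so there is no rule changing /z/ to [d] in isolation.
The alternation reflects intervocalic spirantization: voiced stops become fricatives between vowels. /d/ is underlying.
The one attested form of 'wind', [nelɛd], shows underlying /nelɛd/. Applying the same rule between vowels gives [nelɛzi].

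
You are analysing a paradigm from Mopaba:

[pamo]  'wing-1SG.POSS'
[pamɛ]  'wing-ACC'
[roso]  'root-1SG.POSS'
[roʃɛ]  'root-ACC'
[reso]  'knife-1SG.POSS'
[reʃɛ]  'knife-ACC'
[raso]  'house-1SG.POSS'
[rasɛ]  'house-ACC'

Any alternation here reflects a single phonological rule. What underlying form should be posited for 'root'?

'root' shows [s] ~ [ʃ] at the end of the stem ([roso] vs [roʃɛ]).
Compare 'house', with invariant [s] in [raso] and [rasɛ]: an analysis with underlying /s/ and a rule producing [ʃ] before the ACC suffix would wrongly predict alternation here too.
The underlying segment must be /ʃ/; palato-alveolar /ʃ/ becomes [s] when no front vowel follows, yielding [s] there.

/roʃ/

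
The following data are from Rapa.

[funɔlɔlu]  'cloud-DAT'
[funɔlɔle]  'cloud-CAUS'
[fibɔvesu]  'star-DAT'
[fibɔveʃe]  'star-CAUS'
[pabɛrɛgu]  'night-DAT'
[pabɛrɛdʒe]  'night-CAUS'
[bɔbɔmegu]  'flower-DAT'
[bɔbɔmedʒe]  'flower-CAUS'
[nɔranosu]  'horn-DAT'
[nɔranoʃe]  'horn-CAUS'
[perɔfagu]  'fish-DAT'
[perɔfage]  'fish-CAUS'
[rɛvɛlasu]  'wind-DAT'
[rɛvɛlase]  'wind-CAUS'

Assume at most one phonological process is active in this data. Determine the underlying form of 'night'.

The stem for 'night' ends in [g] in [pabɛrɛgu] but [dʒ] in [pabɛrɛdʒe].
But 'fish' keeps [g] in both environments ([perɔfagu], [perɔfage]), so there is no rule changing /g/ to [dʒ] before the CAUS suffix.
The alternation reflects depalatalization: palato-alveolar /dʒ/ and /ʃ/ become [g] and [s] when no front vowel follows. /dʒ/ is underlying.

/pabɛrɛdʒ/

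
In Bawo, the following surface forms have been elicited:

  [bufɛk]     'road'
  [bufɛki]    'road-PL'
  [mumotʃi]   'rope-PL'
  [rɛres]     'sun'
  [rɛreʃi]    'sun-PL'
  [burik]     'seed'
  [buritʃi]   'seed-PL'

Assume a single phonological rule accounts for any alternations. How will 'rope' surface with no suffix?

[mumok]

The stem for 'seed' ends in [k] in [burik] but [tʃ] in [buritʃi].
If /k/ were underlying and a rule turned it into [tʃ] before the PL suffix, 'road' would also alternate; but it has [k] in both [bufɛk] and [bufɛki].
Therefore /tʃ/ is basic and [k] is derived by depalatalization (palato-alveolar /tʃ/ and /ʃ/ become [k] and [s] when no front vowel follows).
From [mumotʃi] the stem 'rope' is /mumotʃ/; when no front vowel follows this yields [mumok].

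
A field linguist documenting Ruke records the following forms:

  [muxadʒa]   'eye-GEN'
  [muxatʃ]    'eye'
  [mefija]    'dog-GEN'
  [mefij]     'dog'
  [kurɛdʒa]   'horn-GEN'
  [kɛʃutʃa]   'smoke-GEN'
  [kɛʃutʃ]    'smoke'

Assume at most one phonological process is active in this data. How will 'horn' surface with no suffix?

[kurɛtʃ]

In [muxadʒa] and [muxatʃ] the final segment of 'eye' alternates: [dʒ] ~ [tʃ].
Compare 'smoke', with invariant [tʃ] in [kɛʃutʃa] and [kɛʃutʃ]: an analysis with underlying /tʃ/ and a rule producing [dʒ] before the GEN suffix would wrongly predict alternation here too.
The alternation reflects word-final obstruent devoicing: voiced obstruents become voiceless word-finally. /dʒ/ is underlying.
From [kurɛdʒa] the stem 'horn' is /kurɛdʒ/; word-finally this yields [kurɛtʃ].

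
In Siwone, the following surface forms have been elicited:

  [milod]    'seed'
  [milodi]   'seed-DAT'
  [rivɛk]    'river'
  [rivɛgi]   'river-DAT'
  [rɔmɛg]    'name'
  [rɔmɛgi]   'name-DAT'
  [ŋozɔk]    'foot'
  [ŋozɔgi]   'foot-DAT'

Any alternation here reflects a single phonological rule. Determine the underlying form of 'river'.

In [rivɛk] and [rivɛgi] the final segment of 'river' alternates: [k] ~ [g].
If /g/ were underlying and a rule turned it into [k] in isolation, 'name' would also alternate; but it has [g] in both [rɔmɛg] and [rɔmɛgi].
The underlying segment must be /k/; voiceless stops become voiced between vowels, yielding [g] there.
Hence 'river' is /rivɛk/ underlyingly.

/rivɛk/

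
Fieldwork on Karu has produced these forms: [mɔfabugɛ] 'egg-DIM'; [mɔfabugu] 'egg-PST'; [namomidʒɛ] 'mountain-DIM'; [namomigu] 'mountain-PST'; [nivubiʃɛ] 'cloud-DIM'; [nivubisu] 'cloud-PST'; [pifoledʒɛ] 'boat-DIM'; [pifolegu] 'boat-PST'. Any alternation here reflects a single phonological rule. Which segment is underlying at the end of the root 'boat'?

The root 'boat' surfaces as [pifoledʒɛ] and [pifolegu], with a stem-final [dʒ] ~ [g] alternation.
But 'egg' keeps [g] in both environments ([mɔfabugɛ], [mɔfabugu]), so there is no rule changing /g/ to [dʒ] before the DIM suffix.
The underlying segment must be /dʒ/; palato-alveolar /dʒ/ and /ʃ/ become [g] and [s] when no front vowel follows, yielding [g] there.

/dʒ/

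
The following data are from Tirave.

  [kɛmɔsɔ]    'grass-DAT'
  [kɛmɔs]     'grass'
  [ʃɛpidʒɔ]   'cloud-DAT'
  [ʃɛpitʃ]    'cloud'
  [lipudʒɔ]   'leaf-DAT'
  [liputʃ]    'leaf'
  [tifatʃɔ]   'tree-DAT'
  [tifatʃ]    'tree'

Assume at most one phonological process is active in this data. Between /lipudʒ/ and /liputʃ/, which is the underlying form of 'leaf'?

/lipudʒ/

The stem for 'leaf' ends in [dʒ] in [lipudʒɔ] but [tʃ] in [liputʃ].
The stem 'tree' ([tifatʃɔ], [tifatʃ]) shows [tʃ] unchanged in both environments, so [tʃ] cannot be basic with [dʒ] derived before the DAT suffix.
Therefore /dʒ/ is basic and [tʃ] is derived by word-final obstruent devoicing (voiced obstruents become voiceless word-finally).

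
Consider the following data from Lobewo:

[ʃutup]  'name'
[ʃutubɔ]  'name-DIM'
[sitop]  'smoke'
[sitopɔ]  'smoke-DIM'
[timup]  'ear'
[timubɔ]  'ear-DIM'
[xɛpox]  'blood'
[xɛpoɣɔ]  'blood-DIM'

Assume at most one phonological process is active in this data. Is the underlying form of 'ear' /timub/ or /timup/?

In [timup] and [timubɔ] the final segment of 'ear' alternates: [p] ~ [b].
If /p/ were underlying and a rule turned it into [b] before the DIM suffix, 'smoke' would also alternate; but it has [p] in both [sitop] and [sitopɔ].
Therefore /b/ is basic and [p] is derived by word-final obstruent devoicing (voiced obstruents become voiceless word-finally).

/timub/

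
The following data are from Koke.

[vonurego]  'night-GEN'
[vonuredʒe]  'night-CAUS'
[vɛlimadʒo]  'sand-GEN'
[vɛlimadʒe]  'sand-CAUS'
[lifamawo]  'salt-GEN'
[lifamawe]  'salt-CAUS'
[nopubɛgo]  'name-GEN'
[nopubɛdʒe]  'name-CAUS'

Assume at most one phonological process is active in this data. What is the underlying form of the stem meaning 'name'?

/nopubɛg/

'name' shows [g] ~ [dʒ] at the end of the stem ([nopubɛgo] vs [nopubɛdʒe]).
The stem 'sand' ([vɛlimadʒo], [vɛlimadʒe]) shows [dʒ] unchanged in both environments, so [dʒ] cannot be basic with [g] derived before the GEN suffix.
The underlying segment must be /g/; /g/ becomes palato-alveolar [dʒ] before a front vowel, yielding [dʒ] there.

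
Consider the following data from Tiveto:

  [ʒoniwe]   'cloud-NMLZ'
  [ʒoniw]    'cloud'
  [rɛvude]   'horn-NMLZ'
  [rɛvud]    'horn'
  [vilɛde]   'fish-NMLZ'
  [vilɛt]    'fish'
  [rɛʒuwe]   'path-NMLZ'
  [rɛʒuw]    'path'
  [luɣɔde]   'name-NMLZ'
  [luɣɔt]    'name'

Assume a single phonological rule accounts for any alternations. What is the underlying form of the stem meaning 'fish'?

'fish' shows [d] ~ [t] at the end of the stem ([vilɛde] vs [vilɛt]).
If /d/ were underlying and a rule turned it into [t] in isolation, 'horn' would also alternate; but it has [d] in both [rɛvude] and [rɛvud].
Therefore /t/ is basic and [d] is derived by intervocalic voicing (voiceless stops become voiced between vowels).
So 'fish' = /vilɛt/.

/vilɛt/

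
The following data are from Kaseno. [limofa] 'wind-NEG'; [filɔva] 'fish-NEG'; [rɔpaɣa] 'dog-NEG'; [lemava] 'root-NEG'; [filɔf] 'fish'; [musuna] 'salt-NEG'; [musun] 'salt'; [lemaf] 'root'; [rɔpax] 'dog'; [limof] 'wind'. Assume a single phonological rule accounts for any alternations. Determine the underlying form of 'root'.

/lemav/

The stem for 'root' ends in [v] in [lemava] but [f] in [lemaf].
But 'wind' keeps [f] in both environments ([limofa], [limof]), so there is no rule changing /f/ to [v] before the NEG suffix.
Therefore /v/ is basic and [f] is derived by word-final obstruent devoicing (voiced obstruents become voiceless word-finally).
The underlying form of 'root' is therefore /lemav/.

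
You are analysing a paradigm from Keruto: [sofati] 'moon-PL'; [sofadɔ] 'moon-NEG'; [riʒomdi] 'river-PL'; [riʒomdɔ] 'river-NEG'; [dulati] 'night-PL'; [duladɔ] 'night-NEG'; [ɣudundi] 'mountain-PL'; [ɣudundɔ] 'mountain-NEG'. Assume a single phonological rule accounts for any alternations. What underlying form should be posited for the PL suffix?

/-ti/

The PL suffix surfaces as [-di] and [-ti], depending on the final segment of the stem.
The NEG suffix, which begins with [d], is invariant after every stem; so [d] is not altered by any rule here.
The PL suffix is therefore /-ti/ underlyingly, with post-nasal voicing: voiceless stops become voiced after a nasal.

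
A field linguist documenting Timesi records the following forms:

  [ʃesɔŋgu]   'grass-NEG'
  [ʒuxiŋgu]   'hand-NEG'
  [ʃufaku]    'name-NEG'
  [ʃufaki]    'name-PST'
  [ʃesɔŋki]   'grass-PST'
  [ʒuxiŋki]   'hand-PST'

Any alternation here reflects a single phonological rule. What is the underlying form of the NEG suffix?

The NEG suffix surfaces as [-gu] and [-ku], depending on the final segment of the stem.
By contrast the PST suffix keeps its initial [k] throughout — that segment must be underlying.
So the underlying form is /-gu/, and voiced stops become voiceless after a vowel.

/-gu/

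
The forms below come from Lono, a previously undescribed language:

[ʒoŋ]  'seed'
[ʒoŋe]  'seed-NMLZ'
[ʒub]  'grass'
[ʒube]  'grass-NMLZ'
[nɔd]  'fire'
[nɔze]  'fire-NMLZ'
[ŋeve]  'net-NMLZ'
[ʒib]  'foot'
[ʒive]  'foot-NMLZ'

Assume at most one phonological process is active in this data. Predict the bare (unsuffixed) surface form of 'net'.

[ŋeb]

'foot' shows [b] ~ [v] at the end of the stem ([ʒib] vs [ʒive]).
If /b/ were underlying and a rule turned it into [v] before the NMLZ suffix, 'grass' would also alternate; but it has [b] in both [ʒub] and [ʒube].
The underlying segment must be /v/; voiced fricatives become stops word-finally, yielding [b] there.
The one attested form of 'net', [ŋeve], shows underlying /ŋev/. Applying the same rule word-finally gives [ŋeb].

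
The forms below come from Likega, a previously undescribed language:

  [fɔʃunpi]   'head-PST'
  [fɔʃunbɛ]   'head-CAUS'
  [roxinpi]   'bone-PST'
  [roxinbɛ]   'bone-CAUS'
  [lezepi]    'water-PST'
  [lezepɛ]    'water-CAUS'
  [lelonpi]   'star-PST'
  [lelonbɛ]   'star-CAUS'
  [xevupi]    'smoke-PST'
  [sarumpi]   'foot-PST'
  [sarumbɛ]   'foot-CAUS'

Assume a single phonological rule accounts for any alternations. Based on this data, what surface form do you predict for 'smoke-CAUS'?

[xevupɛ]

The CAUS morpheme has two allomorphs, [-bɛ] and [-pɛ].
By contrast the PST suffix keeps its initial [p] throughout — that segment must be underlying.
The CAUS suffix is therefore /-bɛ/ underlyingly, with post-vocalic devoicing: voiced stops become voiceless after a vowel.
After 'smoke', which ends in a vowel, the suffix surfaces as [-pɛ], giving [xevupɛ].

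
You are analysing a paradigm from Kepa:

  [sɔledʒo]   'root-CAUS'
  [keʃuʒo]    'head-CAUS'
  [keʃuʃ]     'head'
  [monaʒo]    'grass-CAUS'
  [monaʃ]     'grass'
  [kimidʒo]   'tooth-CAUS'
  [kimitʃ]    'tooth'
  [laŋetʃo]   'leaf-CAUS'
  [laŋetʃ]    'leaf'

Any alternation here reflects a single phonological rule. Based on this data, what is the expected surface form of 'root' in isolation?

The root 'tooth' surfaces as [kimidʒo] and [kimitʃ], with a stem-final [dʒ] ~ [tʃ] alternation.
If /tʃ/ were underlying and a rule turned it into [dʒ] before the CAUS suffix, 'leaf' would also alternate; but it has [tʃ] in both [laŋetʃo] and [laŋetʃ].
The alternation reflects word-final obstruent devoicing: voiced obstruents become voiceless word-finally. /dʒ/ is underlying.
The one attested form of 'root', [sɔledʒo], shows underlying /sɔledʒ/. Applying the same rule word-finally gives [sɔletʃ].

[sɔletʃ]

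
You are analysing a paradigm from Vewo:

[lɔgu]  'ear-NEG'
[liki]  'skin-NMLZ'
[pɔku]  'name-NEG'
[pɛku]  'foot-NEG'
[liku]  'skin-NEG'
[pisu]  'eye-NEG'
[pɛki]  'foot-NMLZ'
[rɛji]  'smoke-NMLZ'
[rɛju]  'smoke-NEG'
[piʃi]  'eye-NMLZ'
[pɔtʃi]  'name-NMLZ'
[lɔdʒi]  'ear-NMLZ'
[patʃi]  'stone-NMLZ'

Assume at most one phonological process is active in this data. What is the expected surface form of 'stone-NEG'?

'name' shows [tʃ] ~ [k] at the end of the stem ([pɔtʃi] vs [pɔku]).
If /k/ were underlying and a rule turned it into [tʃ] before the NMLZ suffix, 'skin' would also alternate; but it has [k] in both [liki] and [liku].
So /tʃ/ is underlying, and a rule of depalatalization — palato-alveolar /tʃ/, /dʒ/ and /ʃ/ become [k], [g] and [s] when no front vowel follows — gives [k].
From [patʃi] the stem 'stone' is /patʃ/; when no front vowel follows this yields [paku].

[paku]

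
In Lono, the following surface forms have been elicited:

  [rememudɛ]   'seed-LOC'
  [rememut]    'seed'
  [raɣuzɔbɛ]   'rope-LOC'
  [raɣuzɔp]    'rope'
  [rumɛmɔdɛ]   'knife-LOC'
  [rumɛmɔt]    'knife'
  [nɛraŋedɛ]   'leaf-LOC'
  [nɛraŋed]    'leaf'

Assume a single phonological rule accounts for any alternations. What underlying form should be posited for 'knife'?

The root 'knife' surfaces as [rumɛmɔdɛ] and [rumɛmɔt], with a stem-final [d] ~ [t] alternation.
If /d/ were underlying and a rule turned it into [t] in isolation, 'leaf' would also alternate; but it has [d] in both [nɛraŋedɛ] and [nɛraŋed].
So /t/ is underlying, and a rule of intervocalic voicing — voiceless stops become voiced between vowels — gives [d].

/rumɛmɔt/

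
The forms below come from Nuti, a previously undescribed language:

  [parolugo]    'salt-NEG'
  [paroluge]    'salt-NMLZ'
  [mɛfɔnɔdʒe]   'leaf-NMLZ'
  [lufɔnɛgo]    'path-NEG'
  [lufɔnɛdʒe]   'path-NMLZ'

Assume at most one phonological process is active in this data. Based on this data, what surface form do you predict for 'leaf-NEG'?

[mɛfɔnɔgo]

In [lufɔnɛgo] and [lufɔnɛdʒe] the final segment of 'path' alternates: [g] ~ [dʒ].
Compare 'salt', with invariant [g] in [parolugo] and [paroluge]: an analysis with underlying /g/ and a rule producing [dʒ] before the NMLZ suffix would wrongly predict alternation here too.
Therefore /dʒ/ is basic and [g] is derived by depalatalization (palato-alveolar /dʒ/ becomes [g] when no front vowel follows).
From [mɛfɔnɔdʒe] the stem 'leaf' is /mɛfɔnɔdʒ/; when no front vowel follows this yields [mɛfɔnɔgo].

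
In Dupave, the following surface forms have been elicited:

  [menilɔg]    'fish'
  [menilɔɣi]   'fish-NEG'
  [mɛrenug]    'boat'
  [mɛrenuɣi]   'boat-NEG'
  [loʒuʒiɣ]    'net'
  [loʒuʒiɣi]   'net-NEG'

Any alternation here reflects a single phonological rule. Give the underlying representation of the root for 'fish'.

The root 'fish' surfaces as [menilɔg] and [menilɔɣi], with a stem-final [g] ~ [ɣ] alternation.
Compare 'net', with invariant [ɣ] in [loʒuʒiɣ] and [loʒuʒiɣi]: an analysis with underlying /ɣ/ and a rule producing [g] in isolation would wrongly predict alternation here too.
So /g/ is underlying, and a rule of intervocalic spirantization — voiced stops become fricatives between vowels — gives [ɣ].

/menilɔg/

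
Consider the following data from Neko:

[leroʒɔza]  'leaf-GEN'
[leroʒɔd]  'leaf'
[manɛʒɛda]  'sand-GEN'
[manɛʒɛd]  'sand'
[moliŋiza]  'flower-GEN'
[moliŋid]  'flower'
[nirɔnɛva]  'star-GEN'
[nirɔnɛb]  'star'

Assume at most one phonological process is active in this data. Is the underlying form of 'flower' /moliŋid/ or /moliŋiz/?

'flower' shows [z] ~ [d] at the end of the stem ([moliŋiza] vs [moliŋid]).
If /d/ were underlying and a rule turned it into [z] before the GEN suffix, 'sand' would also alternate; but it has [d] in both [manɛʒɛda] and [manɛʒɛd].
The alternation reflects word-final hardening: voiced fricatives become stops word-finally. /z/ is underlying.

/moliŋiz/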